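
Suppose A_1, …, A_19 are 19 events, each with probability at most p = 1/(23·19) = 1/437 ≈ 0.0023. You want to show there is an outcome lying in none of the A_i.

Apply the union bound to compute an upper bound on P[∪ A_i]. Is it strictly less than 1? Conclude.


Union bound: P[∪_{i=1}^{19} A_i] ≤ Σ_i P[A_i] ≤ 19·p = 19·(1/437) = 1/23.
Numerically: 1/23 ≈ 0.0435.
Is 1/23 < 1? YES.
Since P[∪ A_i] ≤ 1/23 < 1, the complement has P[∩ A_i^c] ≥ 1 − 1/23 = 22/23 > 0, so some outcome avoids every A_i.

19·p = 1/23 ≈ 0.0435; existence CERTIFIED by the union bound.


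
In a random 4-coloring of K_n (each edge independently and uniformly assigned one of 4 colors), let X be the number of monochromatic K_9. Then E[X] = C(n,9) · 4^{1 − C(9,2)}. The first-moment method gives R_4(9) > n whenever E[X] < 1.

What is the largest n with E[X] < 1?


We need C(n, 9) · 4^{1 − 36} < 1, i.e. C(n, 9) < 4^{36 − 1} = 1180591620717411303424.
Check values of n near the boundary:
  n = 908: C(908, 9) = 1111058428637338083100; 1111058428637338083100 < 1180591620717411303424? YES
  n = 909: C(909, 9) = 1122169012923711463931; 1122169012923711463931 < 1180591620717411303424? YES
  n = 910: C(910, 9) = 1133378248346922788210; 1133378248346922788210 < 1180591620717411303424? YES
  n = 911: C(911, 9) = 1144686900492291197405; 1144686900492291197405 < 1180591620717411303424? YES
  n = 912: C(912, 9) = 1156095740032081475120; 1156095740032081475120 < 1180591620717411303424? YES
  n = 913: C(913, 9) = 1167605542753639808390; 1167605542753639808390 < 1180591620717411303424? YES
  n = 914: C(914, 9) = 1179217089587653905932; 1179217089587653905932 < 1180591620717411303424? YES
  n = 915: C(915, 9) = 1190931166636537885130; 1190931166636537885130 < 1180591620717411303424? NO
  n = 916: C(916, 9) = 1202748565202942340440; 1202748565202942340440 < 1180591620717411303424? NO
The largest n with C(n, 9) < 1180591620717411303424 is n = 914 (where E[X] = 294804272396913476483/295147905179352825856 ≈ 0.998836). Hence R_4(9) > 914, i.e. R_4(9) ≥ 915.

Largest n = 914; hence R_4(9) > 914.


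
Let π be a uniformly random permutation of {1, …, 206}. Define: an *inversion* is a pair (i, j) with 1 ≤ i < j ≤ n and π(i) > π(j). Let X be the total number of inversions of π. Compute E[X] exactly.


Write X = Σ X_I over the C(206, 2) = 21115 pairs i < j, with X_I the indicator of one inversion.
There are 21115 indicators.
For each fixed pair i < j, the values π(i) and π(j) are two distinct elements of {1, …, 206} in uniformly random order; by symmetry P[π(i) > π(j)] = 1/2.
By linearity: E[X] = 21115 · (1/2) = C(206, 2) · (1/2) = 21115/2 = 21115/2 ≈ 10557.5000.

E[X] = 21115/2 = 10557.5000.


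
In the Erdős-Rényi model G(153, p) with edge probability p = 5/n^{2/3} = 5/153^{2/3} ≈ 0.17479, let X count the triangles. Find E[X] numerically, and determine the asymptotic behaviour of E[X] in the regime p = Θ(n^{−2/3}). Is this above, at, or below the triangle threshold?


Number of potential triangles: C(153, 3) = 585276.
Each occurs with probability p³ ≈ (0.17479)³ ≈ 5.3398266e-03.
By linearity: E[X] = C(153, 3)·p³ ≈ 585276 · 5.3398266e-03 ≈ 3125.27233.
Since α = 2/3 < 1, p = c/n^{2/3} ≫ 1/n is above the triangle threshold p ~ 1/n. Asymptotically E[X] ~ (c³/6)·n^{3(1−α)} = (5³/6)·n^{1} → ∞; triangles are abundant w.h.p.

E[X] ≈ 3125.27233; in regime p = Θ(1/n^{2/3}) E[X] diverges (above the triangle threshold p ~ 1/n).


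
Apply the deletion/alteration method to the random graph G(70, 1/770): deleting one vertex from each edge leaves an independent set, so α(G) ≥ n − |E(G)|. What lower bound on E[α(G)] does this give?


E[|E(G)|] = C(70, 2)·p = 2415 · (1/770) = 69/22.
E[α(G)] ≥ n − E[|E(G)|] = 70 − 69/22 = 1471/22.
Numerically: ≈ 66.8636.
(This is only a lower bound; the true E[α(G)] may be larger.)

E[α(G)] ≥ 1471/22 ≈ 66.8636.


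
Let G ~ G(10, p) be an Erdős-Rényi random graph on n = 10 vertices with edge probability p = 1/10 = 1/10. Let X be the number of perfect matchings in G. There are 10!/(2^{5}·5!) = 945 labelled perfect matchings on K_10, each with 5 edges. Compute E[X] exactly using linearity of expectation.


K_10 has 10!/(2^{5}·5!) = 945 labelled perfect matchings.
For each such perfect matching H, let X_H = 1 if all 5 edges of H are present in G. Then P[X_H = 1] = p^{5} = (1/10)^{5} = 1/100000.
By linearity of expectation: E[X] = Σ_H E[X_H] = 945 · p^{5} = 945 · 1/100000 = 189/20000.
Numerically: E[X] ≈ 0.00945.

E[X] = 945 · (1/10)^{5} = 189/20000 ≈ 0.00945.


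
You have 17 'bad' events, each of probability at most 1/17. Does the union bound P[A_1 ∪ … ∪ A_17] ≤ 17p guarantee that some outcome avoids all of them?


Union bound: P[∪_{i=1}^{17} A_i] ≤ Σ_i P[A_i] ≤ 17·p = 17·(1/17) = 1.
Numerically: 1 ≈ 1.0000.
Is 1 < 1? NO.
Since the bound 1 is ≥ 1, the union bound is uninformative here; it does NOT by itself certify existence.

17·p = 1 ≈ 1.0000; existence NOT certified by the union bound.


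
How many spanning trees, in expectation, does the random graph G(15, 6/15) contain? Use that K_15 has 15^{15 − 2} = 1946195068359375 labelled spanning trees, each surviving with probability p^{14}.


K_15 has 15^{15 − 2} = 1946195068359375 labelled spanning trees.
For each such spanning tree H, let X_H = 1 if all 14 edges of H are present in G. Then P[X_H = 1] = p^{14} = (2/5)^{14} = 16384/6103515625.
By linearity: E[X] = Σ_H E[X_H] = 1946195068359375 · p^{14} = 1946195068359375 · 16384/6103515625 = 26121388032/5.
Numerically: E[X] ≈ 5.2243e+09.

E[X] = 1946195068359375 · (2/5)^{14} = 26121388032/5 ≈ 5.2243e+09.


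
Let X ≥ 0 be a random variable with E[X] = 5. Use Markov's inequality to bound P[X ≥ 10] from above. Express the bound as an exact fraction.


μ = E[X] = 5, a = 10.
Markov: P[X ≥ 10] ≤ μ/a = (5)/10 = 1/2.
Numerically: ≈ 0.500.
(Since a = 10 > μ = 5.000, the bound 1/2 is < 1 and informative.)

P[X ≥ 10] ≤ 1/2 ≈ 0.500.


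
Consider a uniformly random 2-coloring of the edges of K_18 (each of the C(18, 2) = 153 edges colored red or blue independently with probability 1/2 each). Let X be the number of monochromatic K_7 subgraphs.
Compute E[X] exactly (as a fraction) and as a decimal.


Let X = Σ_S X_S over the C(18, 7) = 31824 subsets S of size 7, where X_S = 1 if the K_7 on S is monochromatic.
For a fixed S, the K_7 on S has C(7, 2) = 21 edges. P[all 21 edges red] = (1/2)^21, and likewise for blue, so P[monochromatic] = 2·(1/2)^21 = 2^{1 − 21} = 1/1048576.
By linearity of expectation: E[X] = C(18, 7) · 2^{1 − 21} = 31824 · 1/1048576 = 1989/65536.
Numerically: E[X] ≈ 0.030350.

E[X] = C(18,7)·2^(1−C(7,2)) = 1989/65536 ≈ 0.030350.


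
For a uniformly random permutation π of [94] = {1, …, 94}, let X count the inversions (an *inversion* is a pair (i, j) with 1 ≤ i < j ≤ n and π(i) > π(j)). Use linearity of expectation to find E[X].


Write X = Σ X_I over the C(94, 2) = 4371 pairs i < j, with X_I the indicator of one inversion.
There are 4371 indicators.
For each fixed pair i < j, the values π(i) and π(j) are two distinct elements of {1, …, 94} in uniformly random order; by symmetry P[π(i) > π(j)] = 1/2.
By linearity: E[X] = 4371 · (1/2) = C(94, 2) · (1/2) = 4371/2 = 4371/2 ≈ 2185.500000.

E[X] = 4371/2 = 2185.500000.


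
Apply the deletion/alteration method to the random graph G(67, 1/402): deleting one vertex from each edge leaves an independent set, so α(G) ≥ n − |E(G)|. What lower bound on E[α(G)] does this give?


E[|E(G)|] = C(67, 2)·p = 2211 · (1/402) = 11/2.
E[α(G)] ≥ n − E[|E(G)|] = 67 − 11/2 = 123/2.
Numerically: ≈ 61.5000.
(This is only a lower bound; the true E[α(G)] may be larger.)

E[α(G)] ≥ 123/2 ≈ 61.5000.


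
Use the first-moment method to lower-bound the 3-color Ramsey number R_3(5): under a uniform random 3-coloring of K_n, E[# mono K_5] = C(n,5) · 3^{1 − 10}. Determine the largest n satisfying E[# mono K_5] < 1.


We need C(n, 5) · 3^{1 − 10} < 1, i.e. C(n, 5) < 3^{10 − 1} = 19683.
Check values of n near the boundary:
  n = 17: C(17, 5) = 6188; 6188 < 19683? YES
  n = 18: C(18, 5) = 8568; 8568 < 19683? YES
  n = 19: C(19, 5) = 11628; 11628 < 19683? YES
  n = 20: C(20, 5) = 15504; 15504 < 19683? YES
  n = 21: C(21, 5) = 20349; 20349 < 19683? NO
  n = 22: C(22, 5) = 26334; 26334 < 19683? NO
  n = 23: C(23, 5) = 33649; 33649 < 19683? NO
The largest n with C(n, 5) < 19683 is n = 20 (where E[X] = 5168/6561 ≈ 0.7876848). Hence R_3(5) > 20, i.e. R_3(5) ≥ 21.

Largest n = 20; hence R_3(5) > 20.


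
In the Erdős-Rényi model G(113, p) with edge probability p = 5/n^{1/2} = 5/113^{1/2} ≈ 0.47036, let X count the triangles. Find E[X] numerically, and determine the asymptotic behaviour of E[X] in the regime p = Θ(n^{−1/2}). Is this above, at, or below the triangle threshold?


Number of potential triangles: C(113, 3) = 234136.
Each occurs with probability p³ ≈ (0.47036)³ ≈ 1.0406204e-01.
By linearity: E[X] = C(113, 3)·p³ ≈ 234136 · 1.0406204e-01 ≈ 24364.67049.
Since α = 1/2 < 1, p = c/n^{1/2} ≫ 1/n is above the triangle threshold p ~ 1/n. Asymptotically E[X] ~ (c³/6)·n^{3(1−α)} = (5³/6)·n^{1.5} → ∞; triangles are abundant w.h.p.

E[X] ≈ 24364.67049; in regime p = Θ(1/n^{1/2}) E[X] diverges (above the triangle threshold p ~ 1/n).


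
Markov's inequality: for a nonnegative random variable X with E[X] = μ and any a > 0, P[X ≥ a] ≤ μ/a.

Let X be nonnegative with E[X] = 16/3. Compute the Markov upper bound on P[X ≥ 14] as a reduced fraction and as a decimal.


μ = E[X] = 16/3, a = 14.
Markov: P[X ≥ 14] ≤ μ/a = (16/3)/14 = 8/21.
Numerically: ≈ 0.3810.
(Since a = 14 > μ = 5.3333, the bound 8/21 is < 1 and informative.)

P[X ≥ 14] ≤ 8/21 ≈ 0.3810.


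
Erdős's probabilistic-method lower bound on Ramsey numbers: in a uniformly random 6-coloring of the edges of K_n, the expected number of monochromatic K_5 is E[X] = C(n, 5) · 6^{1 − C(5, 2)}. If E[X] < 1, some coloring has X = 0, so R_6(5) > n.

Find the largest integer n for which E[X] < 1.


We need C(n, 5) · 6^{1 − 10} < 1, i.e. C(n, 5) < 6^{10 − 1} = 10077696.
Check values of n near the boundary:
  n = 65: C(65, 5) = 8259888; 8259888 < 10077696? YES
  n = 66: C(66, 5) = 8936928; 8936928 < 10077696? YES
  n = 67: C(67, 5) = 9657648; 9657648 < 10077696? YES
  n = 68: C(68, 5) = 10424128; 10424128 < 10077696? NO
  n = 69: C(69, 5) = 11238513; 11238513 < 10077696? NO
  n = 70: C(70, 5) = 12103014; 12103014 < 10077696? NO
The largest n with C(n, 5) < 10077696 is n = 67 (where E[X] = 67067/69984 ≈ 0.958319). Hence R_6(5) > 67, i.e. R_6(5) ≥ 68.

Largest n = 67; hence R_6(5) > 67.


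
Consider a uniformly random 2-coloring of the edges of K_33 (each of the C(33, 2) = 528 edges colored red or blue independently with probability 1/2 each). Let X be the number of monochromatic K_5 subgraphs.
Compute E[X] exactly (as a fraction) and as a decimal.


Let X = Σ_S X_S over the C(33, 5) = 237336 subsets S of size 5, where X_S = 1 if the K_5 on S is monochromatic.
For a fixed S, the K_5 on S has C(5, 2) = 10 edges. P[all 10 edges red] = (1/2)^10, and likewise for blue, so P[monochromatic] = 2·(1/2)^10 = 2^{1 − 10} = 1/512.
By linearity: E[X] = C(33, 5) · 2^{1 − 10} = 237336 · 1/512 = 29667/64.
Numerically: E[X] ≈ 463.547.

E[X] = C(33,5)·2^(1−C(5,2)) = 29667/64 ≈ 463.547.


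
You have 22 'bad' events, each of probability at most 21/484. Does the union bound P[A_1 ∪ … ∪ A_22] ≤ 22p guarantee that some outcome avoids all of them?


Union bound: P[∪_{i=1}^{22} A_i] ≤ Σ_i P[A_i] ≤ 22·p = 22·(21/484) = 21/22.
Numerically: 21/22 ≈ 0.95455.
Is 21/22 < 1? YES.
Since P[∪ A_i] ≤ 21/22 < 1, the complement has P[∩ A_i^c] ≥ 1 − 21/22 = 1/22 > 0, so some outcome avoids every A_i.

22·p = 21/22 ≈ 0.95455; existence CERTIFIED by the union bound.


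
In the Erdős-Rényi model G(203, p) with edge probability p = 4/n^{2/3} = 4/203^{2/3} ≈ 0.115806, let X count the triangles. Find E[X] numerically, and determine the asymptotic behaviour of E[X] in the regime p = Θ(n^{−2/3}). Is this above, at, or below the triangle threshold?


Number of potential triangles: C(203, 3) = 1373701.
Each occurs with probability p³ ≈ (0.115806)³ ≈ 1.55305880e-03.
By linearity: E[X] = C(203, 3)·p³ ≈ 1373701 · 1.55305880e-03 ≈ 2133.438424.
Since α = 2/3 < 1, p = c/n^{2/3} ≫ 1/n is above the triangle threshold p ~ 1/n. Asymptotically E[X] ~ (c³/6)·n^{3(1−α)} = (4³/6)·n^{1} → ∞; triangles are abundant w.h.p.

E[X] ≈ 2133.438424; in regime p = Θ(1/n^{2/3}) E[X] diverges (above the triangle threshold p ~ 1/n).


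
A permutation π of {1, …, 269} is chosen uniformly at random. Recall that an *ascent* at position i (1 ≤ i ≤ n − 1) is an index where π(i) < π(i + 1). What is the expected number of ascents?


Write X = Σ X_I over i = 1, …, 268, with X_I the indicator of one ascent.
There are 268 indicators.
For each fixed i, the pair (π(i), π(i+1)) is a uniformly random ordered pair of distinct values from {1, …, 269}; by symmetry P[π(i) < π(i+1)] = 1/2.
By linearity: E[X] = 268 · (1/2) = (269 − 1) · (1/2) = 134 ≈ 134.0000.

E[X] = 134 = 134.0000.


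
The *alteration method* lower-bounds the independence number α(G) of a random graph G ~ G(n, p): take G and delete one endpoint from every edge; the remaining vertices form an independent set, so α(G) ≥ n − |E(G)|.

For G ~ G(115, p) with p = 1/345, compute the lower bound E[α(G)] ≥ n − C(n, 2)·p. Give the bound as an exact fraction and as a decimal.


E[|E(G)|] = C(115, 2)·p = 6555 · (1/345) = 19.
E[α(G)] ≥ n − E[|E(G)|] = 115 − 19 = 96.
Numerically: ≈ 96.00000.
(This is only a lower bound; the true E[α(G)] may be larger.)

E[α(G)] ≥ 96 ≈ 96.00000.


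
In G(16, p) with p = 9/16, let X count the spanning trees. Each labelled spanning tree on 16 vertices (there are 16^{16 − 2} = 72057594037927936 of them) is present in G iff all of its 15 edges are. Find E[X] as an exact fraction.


K_16 has 16^{16 − 2} = 72057594037927936 labelled spanning trees.
For each such spanning tree H, let X_H = 1 if all 15 edges of H are present in G. Then P[X_H = 1] = p^{15} = (9/16)^{15} = 205891132094649/1152921504606846976.
By linearity: E[X] = Σ_H E[X_H] = 72057594037927936 · p^{15} = 72057594037927936 · 205891132094649/1152921504606846976 = 205891132094649/16.
Numerically: E[X] ≈ 1.2868e+13.

E[X] = 72057594037927936 · (9/16)^{15} = 205891132094649/16 ≈ 1.2868e+13.


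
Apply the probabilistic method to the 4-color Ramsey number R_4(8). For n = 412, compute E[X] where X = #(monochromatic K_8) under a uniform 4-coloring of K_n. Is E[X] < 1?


E[X] = C(412, 8) · 4^{1 − 28} = 19229204065337145 · 4^{−27} = 19229204065337145/18014398509481984.
As a reduced fraction: E[X] = 19229204065337145/18014398509481984 ≈ 1.0674353.
Is E[X] < 1? NO.
Since E[X] ≥ 1, the first-moment bound is inconclusive at n = 412; it does NOT by itself certify R_4(8) > 412.

E[X] = 19229204065337145/18014398509481984 ≈ 1.0674353; E[X] ≥ 1; first-moment method inconclusive here.


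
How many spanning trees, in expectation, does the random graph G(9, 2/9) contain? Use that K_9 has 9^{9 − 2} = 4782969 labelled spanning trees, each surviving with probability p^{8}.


K_9 has 9^{9 − 2} = 4782969 labelled spanning trees.
For each such spanning tree H, let X_H = 1 if all 8 edges of H are present in G. Then P[X_H = 1] = p^{8} = (2/9)^{8} = 256/43046721.
By linearity of expectation: E[X] = Σ_H E[X_H] = 4782969 · p^{8} = 4782969 · 256/43046721 = 256/9.
Numerically: E[X] ≈ 28.4444.

E[X] = 4782969 · (2/9)^{8} = 256/9 ≈ 28.4444.


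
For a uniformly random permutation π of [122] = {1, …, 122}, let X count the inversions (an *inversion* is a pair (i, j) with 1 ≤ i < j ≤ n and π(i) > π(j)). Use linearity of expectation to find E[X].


Write X = Σ X_I over the C(122, 2) = 7381 pairs i < j, with X_I the indicator of one inversion.
There are 7381 indicators.
For each fixed pair i < j, the values π(i) and π(j) are two distinct elements of {1, …, 122} in uniformly random order; by symmetry P[π(i) > π(j)] = 1/2.
By linearity: E[X] = 7381 · (1/2) = C(122, 2) · (1/2) = 7381/2 = 7381/2 ≈ 3690.50000.

E[X] = 7381/2 = 3690.50000.


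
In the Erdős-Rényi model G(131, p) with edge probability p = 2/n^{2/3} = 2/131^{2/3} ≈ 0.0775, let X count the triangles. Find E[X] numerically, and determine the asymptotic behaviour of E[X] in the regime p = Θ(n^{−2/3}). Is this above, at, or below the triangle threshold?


Number of potential triangles: C(131, 3) = 366145.
Each occurs with probability p³ ≈ (0.0775)³ ≈ 4.66173e-04.
By linearity: E[X] = C(131, 3)·p³ ≈ 366145 · 4.66173e-04 ≈ 170.687.
Since α = 2/3 < 1, p = c/n^{2/3} ≫ 1/n is above the triangle threshold p ~ 1/n. Asymptotically E[X] ~ (c³/6)·n^{3(1−α)} = (2³/6)·n^{1} → ∞; triangles are abundant w.h.p.

E[X] ≈ 170.687; in regime p = Θ(1/n^{2/3}) E[X] diverges (above the triangle threshold p ~ 1/n).


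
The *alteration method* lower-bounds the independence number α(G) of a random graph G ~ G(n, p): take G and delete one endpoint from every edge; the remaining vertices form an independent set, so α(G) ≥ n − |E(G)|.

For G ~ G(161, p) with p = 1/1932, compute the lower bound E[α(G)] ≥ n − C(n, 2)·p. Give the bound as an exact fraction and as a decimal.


E[|E(G)|] = C(161, 2)·p = 12880 · (1/1932) = 20/3.
E[α(G)] ≥ n − E[|E(G)|] = 161 − 20/3 = 463/3.
Numerically: ≈ 154.3333.
(This is only a lower bound; the true E[α(G)] may be larger.)

E[α(G)] ≥ 463/3 ≈ 154.3333.


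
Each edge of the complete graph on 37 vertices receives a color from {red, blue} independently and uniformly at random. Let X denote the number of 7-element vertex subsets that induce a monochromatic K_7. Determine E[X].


Let X = Σ_S X_S over the C(37, 7) = 10295472 subsets S of size 7, where X_S = 1 if the K_7 on S is monochromatic.
For a fixed S, the K_7 on S has C(7, 2) = 21 edges. P[all 21 edges red] = (1/2)^21, and likewise for blue, so P[monochromatic] = 2·(1/2)^21 = 2^{1 − 21} = 1/1048576.
Summing: E[X] = C(37, 7) · 2^{1 − 21} = 10295472 · 1/1048576 = 643467/65536.
Numerically: E[X] ≈ 9.818527.

E[X] = C(37,7)·2^(1−C(7,2)) = 643467/65536 ≈ 9.818527.


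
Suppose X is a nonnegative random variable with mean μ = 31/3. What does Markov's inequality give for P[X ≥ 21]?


μ = E[X] = 31/3, a = 21.
Markov: P[X ≥ 21] ≤ μ/a = (31/3)/21 = 31/63.
Numerically: ≈ 0.492063.
(Since a = 21 > μ = 10.333333, the bound 31/63 is < 1 and informative.)

P[X ≥ 21] ≤ 31/63 ≈ 0.492063.


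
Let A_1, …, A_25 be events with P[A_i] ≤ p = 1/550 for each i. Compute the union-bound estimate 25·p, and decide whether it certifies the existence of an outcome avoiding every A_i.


Union bound: P[∪_{i=1}^{25} A_i] ≤ Σ_i P[A_i] ≤ 25·p = 25·(1/550) = 1/22.
Numerically: 1/22 ≈ 0.04545.
Is 1/22 < 1? YES.
Since P[∪ A_i] ≤ 1/22 < 1, the complement has P[∩ A_i^c] ≥ 1 − 1/22 = 21/22 > 0, so some outcome avoids every A_i.

25·p = 1/22 ≈ 0.04545; existence CERTIFIED by the union bound.


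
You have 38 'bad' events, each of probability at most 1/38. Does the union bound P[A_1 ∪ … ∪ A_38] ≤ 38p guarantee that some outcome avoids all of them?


Union bound: P[∪_{i=1}^{38} A_i] ≤ Σ_i P[A_i] ≤ 38·p = 38·(1/38) = 1.
Numerically: 1 ≈ 1.00000.
Is 1 < 1? NO.
Since the bound 1 is ≥ 1, the union bound is uninformative here; it does NOT by itself certify existence.

38·p = 1 ≈ 1.00000; existence NOT certified by the union bound.


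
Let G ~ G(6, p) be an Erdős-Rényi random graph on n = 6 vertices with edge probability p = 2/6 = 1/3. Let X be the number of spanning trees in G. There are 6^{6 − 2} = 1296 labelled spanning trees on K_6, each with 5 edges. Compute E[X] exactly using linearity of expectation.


K_6 has 6^{6 − 2} = 1296 labelled spanning trees.
For each such spanning tree H, let X_H = 1 if all 5 edges of H are present in G. Then P[X_H = 1] = p^{5} = (1/3)^{5} = 1/243.
By linearity: E[X] = Σ_H E[X_H] = 1296 · p^{5} = 1296 · 1/243 = 16/3.
Numerically: E[X] ≈ 5.33333.

E[X] = 1296 · (1/3)^{5} = 16/3 ≈ 5.33333.


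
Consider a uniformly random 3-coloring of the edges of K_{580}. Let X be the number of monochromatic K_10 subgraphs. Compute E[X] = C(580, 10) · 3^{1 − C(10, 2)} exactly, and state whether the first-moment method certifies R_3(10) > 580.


E[X] = C(580, 10) · 3^{1 − 45} = 1098085496704252547920 · 3^{−44} = 1098085496704252547920/984770902183611232881.
As a reduced fraction: E[X] = 1098085496704252547920/984770902183611232881 ≈ 1.115.
Is E[X] < 1? NO.
Since E[X] ≥ 1, the first-moment bound is inconclusive at n = 580; it does NOT by itself certify R_3(10) > 580.

E[X] = 1098085496704252547920/984770902183611232881 ≈ 1.115; E[X] ≥ 1; first-moment method inconclusive here.


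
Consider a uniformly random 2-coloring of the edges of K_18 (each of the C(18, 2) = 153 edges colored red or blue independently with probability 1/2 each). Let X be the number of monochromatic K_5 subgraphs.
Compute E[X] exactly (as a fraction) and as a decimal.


Let X = Σ_S X_S over the C(18, 5) = 8568 subsets S of size 5, where X_S = 1 if the K_5 on S is monochromatic.
For a fixed S, the K_5 on S has C(5, 2) = 10 edges. P[all 10 edges red] = (1/2)^10, and likewise for blue, so P[monochromatic] = 2·(1/2)^10 = 2^{1 − 10} = 1/512.
By linearity of expectation: E[X] = C(18, 5) · 2^{1 − 10} = 8568 · 1/512 = 1071/64.
Numerically: E[X] ≈ 16.73438.

E[X] = C(18,5)·2^(1−C(5,2)) = 1071/64 ≈ 16.73438.


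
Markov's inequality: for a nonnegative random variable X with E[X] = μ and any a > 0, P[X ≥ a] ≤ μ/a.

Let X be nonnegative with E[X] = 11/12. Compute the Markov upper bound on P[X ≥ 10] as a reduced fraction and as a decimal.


μ = E[X] = 11/12, a = 10.
Markov: P[X ≥ 10] ≤ μ/a = (11/12)/10 = 11/120.
Numerically: ≈ 0.091667.
(Since a = 10 > μ = 0.916667, the bound 11/120 is < 1 and informative.)

P[X ≥ 10] ≤ 11/120 ≈ 0.091667.


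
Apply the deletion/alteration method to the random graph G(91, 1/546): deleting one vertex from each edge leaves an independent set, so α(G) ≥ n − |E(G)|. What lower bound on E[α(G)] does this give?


E[|E(G)|] = C(91, 2)·p = 4095 · (1/546) = 15/2.
E[α(G)] ≥ n − E[|E(G)|] = 91 − 15/2 = 167/2.
Numerically: ≈ 83.500.
(This is only a lower bound; the true E[α(G)] may be larger.)

E[α(G)] ≥ 167/2 ≈ 83.500.


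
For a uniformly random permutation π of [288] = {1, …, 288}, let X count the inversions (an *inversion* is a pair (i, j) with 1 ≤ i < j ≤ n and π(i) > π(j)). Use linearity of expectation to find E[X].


Write X = Σ X_I over the C(288, 2) = 41328 pairs i < j, with X_I the indicator of one inversion.
There are 41328 indicators.
For each fixed pair i < j, the values π(i) and π(j) are two distinct elements of {1, …, 288} in uniformly random order; by symmetry P[π(i) > π(j)] = 1/2.
By linearity: E[X] = 41328 · (1/2) = C(288, 2) · (1/2) = 41328/2 = 20664 ≈ 20664.0000.

E[X] = 20664 = 20664.0000.


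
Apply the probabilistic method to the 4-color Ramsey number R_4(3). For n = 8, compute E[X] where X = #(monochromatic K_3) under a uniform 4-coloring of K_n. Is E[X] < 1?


E[X] = C(8, 3) · 4^{1 − 3} = 56 · 4^{−2} = 56/16.
As a reduced fraction: E[X] = 7/2 ≈ 3.5000000.
Is E[X] < 1? NO.
Since E[X] ≥ 1, the first-moment bound is inconclusive at n = 8; it does NOT by itself certify R_4(3) > 8.

E[X] = 7/2 ≈ 3.5000000; E[X] ≥ 1; first-moment method inconclusive here.


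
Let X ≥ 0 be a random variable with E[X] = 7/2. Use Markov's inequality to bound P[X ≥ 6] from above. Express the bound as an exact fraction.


μ = E[X] = 7/2, a = 6.
Markov: P[X ≥ 6] ≤ μ/a = (7/2)/6 = 7/12.
Numerically: ≈ 0.583333.
(Since a = 6 > μ = 3.500000, the bound 7/12 is < 1 and informative.)

P[X ≥ 6] ≤ 7/12 ≈ 0.583333.


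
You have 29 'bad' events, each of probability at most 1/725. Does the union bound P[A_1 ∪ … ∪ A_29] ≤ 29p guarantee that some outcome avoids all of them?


Union bound: P[∪_{i=1}^{29} A_i] ≤ Σ_i P[A_i] ≤ 29·p = 29·(1/725) = 1/25.
Numerically: 1/25 ≈ 0.040.
Is 1/25 < 1? YES.
Since P[∪ A_i] ≤ 1/25 < 1, the complement has P[∩ A_i^c] ≥ 1 − 1/25 = 24/25 > 0, so some outcome avoids every A_i.

29·p = 1/25 ≈ 0.040; existence CERTIFIED by the union bound.


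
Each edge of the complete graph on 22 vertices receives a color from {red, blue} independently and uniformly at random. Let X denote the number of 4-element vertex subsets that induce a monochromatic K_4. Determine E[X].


Let X = Σ_S X_S over the C(22, 4) = 7315 subsets S of size 4, where X_S = 1 if the K_4 on S is monochromatic.
For a fixed S, the K_4 on S has C(4, 2) = 6 edges. P[all 6 edges red] = (1/2)^6, and likewise for blue, so P[monochromatic] = 2·(1/2)^6 = 2^{1 − 6} = 1/32.
Summing: E[X] = C(22, 4) · 2^{1 − 6} = 7315 · 1/32 = 7315/32.
Numerically: E[X] ≈ 228.594.

E[X] = C(22,4)·2^(1−C(4,2)) = 7315/32 ≈ 228.594.


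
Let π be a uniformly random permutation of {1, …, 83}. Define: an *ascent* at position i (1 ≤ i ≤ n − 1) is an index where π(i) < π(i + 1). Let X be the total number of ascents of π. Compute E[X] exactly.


Write X = Σ X_I over i = 1, …, 82, with X_I the indicator of one ascent.
There are 82 indicators.
For each fixed i, the pair (π(i), π(i+1)) is a uniformly random ordered pair of distinct values from {1, …, 83}; by symmetry P[π(i) < π(i+1)] = 1/2.
By linearity: E[X] = 82 · (1/2) = (83 − 1) · (1/2) = 41 ≈ 41.0000.

E[X] = 41 = 41.0000.


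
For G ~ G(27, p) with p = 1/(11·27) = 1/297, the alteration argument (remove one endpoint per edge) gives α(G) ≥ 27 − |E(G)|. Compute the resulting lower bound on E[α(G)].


E[|E(G)|] = C(27, 2)·p = 351 · (1/297) = 13/11.
E[α(G)] ≥ n − E[|E(G)|] = 27 − 13/11 = 284/11.
Numerically: ≈ 25.818.
(This is only a lower bound; the true E[α(G)] may be larger.)

E[α(G)] ≥ 284/11 ≈ 25.818.


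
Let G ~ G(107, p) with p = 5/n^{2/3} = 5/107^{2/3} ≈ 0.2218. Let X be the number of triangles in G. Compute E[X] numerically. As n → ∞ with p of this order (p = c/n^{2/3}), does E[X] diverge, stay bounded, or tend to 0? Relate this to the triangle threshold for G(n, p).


Number of potential triangles: C(107, 3) = 198485.
Each occurs with probability p³ ≈ (0.2218)³ ≈ 1.091798e-02.
By linearity: E[X] = C(107, 3)·p³ ≈ 198485 · 1.091798e-02 ≈ 2167.0561.
Since α = 2/3 < 1, p = c/n^{2/3} ≫ 1/n is above the triangle threshold p ~ 1/n. Asymptotically E[X] ~ (c³/6)·n^{3(1−α)} = (5³/6)·n^{1} → ∞; triangles are abundant w.h.p.

E[X] ≈ 2167.0561; in regime p = Θ(1/n^{2/3}) E[X] diverges (above the triangle threshold p ~ 1/n).


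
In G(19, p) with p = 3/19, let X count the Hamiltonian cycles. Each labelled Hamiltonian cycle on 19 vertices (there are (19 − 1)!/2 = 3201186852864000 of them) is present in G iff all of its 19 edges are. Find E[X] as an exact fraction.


K_19 has (19 − 1)!/2 = 3201186852864000 labelled Hamiltonian cycles.
For each such Hamiltonian cycle H, let X_H = 1 if all 19 edges of H are present in G. Then P[X_H = 1] = p^{19} = (3/19)^{19} = 1162261467/1978419655660313589123979.
By linearity: E[X] = Σ_H E[X_H] = 3201186852864000 · p^{19} = 3201186852864000 · 1162261467/1978419655660313589123979 = 3720616127750825791488000/1978419655660313589123979.
Numerically: E[X] ≈ 1.8806.

E[X] = 3201186852864000 · (3/19)^{19} = 3720616127750825791488000/1978419655660313589123979 ≈ 1.8806.


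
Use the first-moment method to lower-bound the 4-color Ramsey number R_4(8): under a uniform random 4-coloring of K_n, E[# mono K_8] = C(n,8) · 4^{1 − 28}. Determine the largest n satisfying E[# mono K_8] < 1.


We need C(n, 8) · 4^{1 − 28} < 1, i.e. C(n, 8) < 4^{28 − 1} = 18014398509481984.
Check values of n near the boundary:
  n = 403: C(403, 8) = 16090020602228430; 16090020602228430 < 18014398509481984? YES
  n = 404: C(404, 8) = 16415071523485570; 16415071523485570 < 18014398509481984? YES
  n = 405: C(405, 8) = 16745853821188050; 16745853821188050 < 18014398509481984? YES
  n = 406: C(406, 8) = 17082453897995850; 17082453897995850 < 18014398509481984? YES
  n = 407: C(407, 8) = 17424959239309050; 17424959239309050 < 18014398509481984? YES
  n = 408: C(408, 8) = 17773458424095231; 17773458424095231 < 18014398509481984? YES
  n = 409: C(409, 8) = 18128041135797879; 18128041135797879 < 18014398509481984? NO
  n = 410: C(410, 8) = 18488798173326195; 18488798173326195 < 18014398509481984? NO
  n = 411: C(411, 8) = 18855821462126715; 18855821462126715 < 18014398509481984? NO
The largest n with C(n, 8) < 18014398509481984 is n = 408 (where E[X] = 17773458424095231/18014398509481984 ≈ 0.9866). Hence R_4(8) > 408, i.e. R_4(8) ≥ 409.

Largest n = 408; hence R_4(8) > 408.


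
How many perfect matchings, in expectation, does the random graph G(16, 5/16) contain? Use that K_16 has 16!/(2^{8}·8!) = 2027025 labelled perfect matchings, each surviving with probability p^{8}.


K_16 has 16!/(2^{8}·8!) = 2027025 labelled perfect matchings.
For each such perfect matching H, let X_H = 1 if all 8 edges of H are present in G. Then P[X_H = 1] = p^{8} = (5/16)^{8} = 390625/4294967296.
By linearity: E[X] = Σ_H E[X_H] = 2027025 · p^{8} = 2027025 · 390625/4294967296 = 791806640625/4294967296.
Numerically: E[X] ≈ 184.4.

E[X] = 2027025 · (5/16)^{8} = 791806640625/4294967296 ≈ 184.4.


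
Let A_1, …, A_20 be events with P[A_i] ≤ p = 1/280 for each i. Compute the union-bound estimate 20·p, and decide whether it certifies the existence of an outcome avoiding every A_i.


Union bound: P[∪_{i=1}^{20} A_i] ≤ Σ_i P[A_i] ≤ 20·p = 20·(1/280) = 1/14.
Numerically: 1/14 ≈ 0.07143.
Is 1/14 < 1? YES.
Since P[∪ A_i] ≤ 1/14 < 1, the complement has P[∩ A_i^c] ≥ 1 − 1/14 = 13/14 > 0, so some outcome avoids every A_i.

20·p = 1/14 ≈ 0.07143; existence CERTIFIED by the union bound.


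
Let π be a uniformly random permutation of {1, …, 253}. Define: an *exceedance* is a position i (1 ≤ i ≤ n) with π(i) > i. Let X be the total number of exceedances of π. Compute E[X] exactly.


Write X = Σ_{i=1}^{253} X_i, where X_i = 1_{π(i) > i}.
For each fixed i, π(i) is uniform over {1, …, 253} (marginal of a uniform permutation), so P[π(i) > i] = (n − i)/n. Summing: Σ_{i=1}^{253} (n − i)/n = (0 + 1 + … + 252)/253 = 253(253 − 1)/(2·253) = (253 − 1)/2.
Hence E[X] = Σ_{i=1}^{253} (253 − i)/253 = 126 ≈ 126.00000.

E[X] = 126 = 126.00000.


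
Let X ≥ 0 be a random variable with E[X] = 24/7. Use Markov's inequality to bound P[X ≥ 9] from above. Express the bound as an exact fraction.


μ = E[X] = 24/7, a = 9.
Markov: P[X ≥ 9] ≤ μ/a = (24/7)/9 = 8/21.
Numerically: ≈ 0.38095.
(Since a = 9 > μ = 3.42857, the bound 8/21 is < 1 and informative.)

P[X ≥ 9] ≤ 8/21 ≈ 0.38095.


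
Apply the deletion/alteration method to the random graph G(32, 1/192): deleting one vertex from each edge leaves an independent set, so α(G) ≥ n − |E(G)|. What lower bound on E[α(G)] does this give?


E[|E(G)|] = C(32, 2)·p = 496 · (1/192) = 31/12.
E[α(G)] ≥ n − E[|E(G)|] = 32 − 31/12 = 353/12.
Numerically: ≈ 29.416667.
(This is only a lower bound; the true E[α(G)] may be larger.)

E[α(G)] ≥ 353/12 ≈ 29.416667.


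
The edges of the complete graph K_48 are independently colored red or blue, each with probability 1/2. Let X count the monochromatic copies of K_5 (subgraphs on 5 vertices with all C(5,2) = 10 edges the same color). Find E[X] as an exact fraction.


Let X = Σ_S X_S over the C(48, 5) = 1712304 subsets S of size 5, where X_S = 1 if the K_5 on S is monochromatic.
For a fixed S, the K_5 on S has C(5, 2) = 10 edges. P[all 10 edges red] = (1/2)^10, and likewise for blue, so P[monochromatic] = 2·(1/2)^10 = 2^{1 − 10} = 1/512.
Summing: E[X] = C(48, 5) · 2^{1 − 10} = 1712304 · 1/512 = 107019/32.
Numerically: E[X] ≈ 3344.34375.

E[X] = C(48,5)·2^(1−C(5,2)) = 107019/32 ≈ 3344.34375.


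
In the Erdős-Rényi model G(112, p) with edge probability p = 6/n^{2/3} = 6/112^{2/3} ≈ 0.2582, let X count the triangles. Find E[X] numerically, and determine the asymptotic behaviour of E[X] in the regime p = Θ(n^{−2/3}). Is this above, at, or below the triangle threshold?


Number of potential triangles: C(112, 3) = 227920.
Each occurs with probability p³ ≈ (0.2582)³ ≈ 1.721939e-02.
By linearity: E[X] = C(112, 3)·p³ ≈ 227920 · 1.721939e-02 ≈ 3924.6429.
Since α = 2/3 < 1, p = c/n^{2/3} ≫ 1/n is above the triangle threshold p ~ 1/n. Asymptotically E[X] ~ (c³/6)·n^{3(1−α)} = (6³/6)·n^{1} → ∞; triangles are abundant w.h.p.

E[X] ≈ 3924.6429; in regime p = Θ(1/n^{2/3}) E[X] diverges (above the triangle threshold p ~ 1/n).


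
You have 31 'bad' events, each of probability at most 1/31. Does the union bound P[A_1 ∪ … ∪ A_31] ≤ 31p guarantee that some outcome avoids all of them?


Union bound: P[∪_{i=1}^{31} A_i] ≤ Σ_i P[A_i] ≤ 31·p = 31·(1/31) = 1.
Numerically: 1 ≈ 1.0000000.
Is 1 < 1? NO.
Since the bound 1 is ≥ 1, the union bound is uninformative here; it does NOT by itself certify existence.

31·p = 1 ≈ 1.0000000; existence NOT certified by the union bound.


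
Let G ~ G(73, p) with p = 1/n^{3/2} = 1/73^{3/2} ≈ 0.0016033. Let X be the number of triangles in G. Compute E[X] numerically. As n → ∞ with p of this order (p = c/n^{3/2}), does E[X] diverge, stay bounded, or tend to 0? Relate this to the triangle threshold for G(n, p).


Number of potential triangles: C(73, 3) = 62196.
Each occurs with probability p³ ≈ (0.0016033)³ ≈ 4.12142242e-09.
By linearity: E[X] = C(73, 3)·p³ ≈ 62196 · 4.12142242e-09 ≈ 0.000256.
Since α = 3/2 > 1, p = c/n^{3/2} = o(1/n) is below the triangle threshold p ~ 1/n. Asymptotically E[X] ~ (c³/6)·n^{3(1−α)} = (1³/6)·n^{-1.5} → 0, so by Markov's inequality G has no triangles w.h.p.

E[X] ≈ 0.000256; in regime p = Θ(1/n^{3/2}) E[X] tends to 0 (below the triangle threshold p ~ 1/n).


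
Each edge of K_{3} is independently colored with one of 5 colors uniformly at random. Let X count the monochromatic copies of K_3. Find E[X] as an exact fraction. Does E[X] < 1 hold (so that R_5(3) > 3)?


E[X] = C(3, 3) · 5^{1 − 3} = 1 · 5^{−2} = 1/25.
As a reduced fraction: E[X] = 1/25 ≈ 0.04000.
Is E[X] < 1? YES.
Since E[X] < 1, there exists a 5-coloring of K_{3} with no monochromatic K_3; hence R_5(3) > 3.

E[X] = 1/25 ≈ 0.04000; E[X] < 1, so R_5(3) > 3.


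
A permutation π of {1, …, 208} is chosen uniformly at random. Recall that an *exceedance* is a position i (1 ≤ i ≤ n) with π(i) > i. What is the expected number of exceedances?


Write X = Σ_{i=1}^{208} X_i, where X_i = 1_{π(i) > i}.
For each fixed i, π(i) is uniform over {1, …, 208} (marginal of a uniform permutation), so P[π(i) > i] = (n − i)/n. Summing: Σ_{i=1}^{208} (n − i)/n = (0 + 1 + … + 207)/208 = 208(208 − 1)/(2·208) = (208 − 1)/2.
Hence E[X] = Σ_{i=1}^{208} (208 − i)/208 = 207/2 ≈ 103.50000.

E[X] = 207/2 = 103.50000.


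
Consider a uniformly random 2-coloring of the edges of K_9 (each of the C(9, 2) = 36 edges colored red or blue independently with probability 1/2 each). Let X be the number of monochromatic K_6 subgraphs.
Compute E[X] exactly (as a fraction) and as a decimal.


Let X = Σ_S X_S over the C(9, 6) = 84 subsets S of size 6, where X_S = 1 if the K_6 on S is monochromatic.
For a fixed S, the K_6 on S has C(6, 2) = 15 edges. P[all 15 edges red] = (1/2)^15, and likewise for blue, so P[monochromatic] = 2·(1/2)^15 = 2^{1 − 15} = 1/16384.
Summing: E[X] = C(9, 6) · 2^{1 − 15} = 84 · 1/16384 = 21/4096.
Numerically: E[X] ≈ 0.005127.

E[X] = C(9,6)·2^(1−C(6,2)) = 21/4096 ≈ 0.005127.


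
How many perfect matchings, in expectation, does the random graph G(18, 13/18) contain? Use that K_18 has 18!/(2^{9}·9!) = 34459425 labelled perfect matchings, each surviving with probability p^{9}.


K_18 has 18!/(2^{9}·9!) = 34459425 labelled perfect matchings.
For each such perfect matching H, let X_H = 1 if all 9 edges of H are present in G. Then P[X_H = 1] = p^{9} = (13/18)^{9} = 10604499373/198359290368.
By linearity: E[X] = Σ_H E[X_H] = 34459425 · p^{9} = 34459425 · 10604499373/198359290368 = 4511419145758525/2448880128.
Numerically: E[X] ≈ 1.84e+06.

E[X] = 34459425 · (13/18)^{9} = 4511419145758525/2448880128 ≈ 1.84e+06.


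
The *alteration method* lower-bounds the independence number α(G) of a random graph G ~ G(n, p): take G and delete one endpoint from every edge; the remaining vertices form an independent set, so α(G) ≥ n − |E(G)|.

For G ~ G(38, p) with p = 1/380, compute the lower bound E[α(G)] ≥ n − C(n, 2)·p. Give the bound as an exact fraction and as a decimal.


E[|E(G)|] = C(38, 2)·p = 703 · (1/380) = 37/20.
E[α(G)] ≥ n − E[|E(G)|] = 38 − 37/20 = 723/20.
Numerically: ≈ 36.150000.
(This is only a lower bound; the true E[α(G)] may be larger.)

E[α(G)] ≥ 723/20 ≈ 36.150000.


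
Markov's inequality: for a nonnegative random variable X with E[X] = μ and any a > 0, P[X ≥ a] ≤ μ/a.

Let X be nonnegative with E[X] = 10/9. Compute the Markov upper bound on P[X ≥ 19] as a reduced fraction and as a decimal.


μ = E[X] = 10/9, a = 19.
Markov: P[X ≥ 19] ≤ μ/a = (10/9)/19 = 10/171.
Numerically: ≈ 0.058480.
(Since a = 19 > μ = 1.111111, the bound 10/171 is < 1 and informative.)

P[X ≥ 19] ≤ 10/171 ≈ 0.058480.


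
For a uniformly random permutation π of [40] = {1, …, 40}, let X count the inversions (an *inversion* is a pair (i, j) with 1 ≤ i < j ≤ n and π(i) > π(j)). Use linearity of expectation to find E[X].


Write X = Σ X_I over the C(40, 2) = 780 pairs i < j, with X_I the indicator of one inversion.
There are 780 indicators.
For each fixed pair i < j, the values π(i) and π(j) are two distinct elements of {1, …, 40} in uniformly random order; by symmetry P[π(i) > π(j)] = 1/2.
By linearity: E[X] = 780 · (1/2) = C(40, 2) · (1/2) = 780/2 = 390 ≈ 390.0000.

E[X] = 390 = 390.0000.


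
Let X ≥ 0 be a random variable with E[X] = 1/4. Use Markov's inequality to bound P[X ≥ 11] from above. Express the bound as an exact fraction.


μ = E[X] = 1/4, a = 11.
Markov: P[X ≥ 11] ≤ μ/a = (1/4)/11 = 1/44.
Numerically: ≈ 0.02273.
(Since a = 11 > μ = 0.25000, the bound 1/44 is < 1 and informative.)

P[X ≥ 11] ≤ 1/44 ≈ 0.02273.


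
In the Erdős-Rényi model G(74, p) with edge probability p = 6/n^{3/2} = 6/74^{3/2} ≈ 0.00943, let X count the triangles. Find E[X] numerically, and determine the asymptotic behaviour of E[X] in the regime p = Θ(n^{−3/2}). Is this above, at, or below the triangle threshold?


Number of potential triangles: C(74, 3) = 64824.
Each occurs with probability p³ ≈ (0.00943)³ ≈ 8.37358e-07.
By linearity: E[X] = C(74, 3)·p³ ≈ 64824 · 8.37358e-07 ≈ 0.054.
Since α = 3/2 > 1, p = c/n^{3/2} = o(1/n) is below the triangle threshold p ~ 1/n. Asymptotically E[X] ~ (c³/6)·n^{3(1−α)} = (6³/6)·n^{-1.5} → 0, so by Markov's inequality G has no triangles w.h.p.

E[X] ≈ 0.054; in regime p = Θ(1/n^{3/2}) E[X] tends to 0 (below the triangle threshold p ~ 1/n).


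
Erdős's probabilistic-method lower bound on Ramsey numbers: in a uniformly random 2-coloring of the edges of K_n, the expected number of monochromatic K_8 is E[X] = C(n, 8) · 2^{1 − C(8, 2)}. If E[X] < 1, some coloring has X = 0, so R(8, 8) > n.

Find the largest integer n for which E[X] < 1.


We need C(n, 8) · 2^{1 − 28} < 1, i.e. C(n, 8) < 2^{28 − 1} = 134217728.
Check values of n near the boundary:
  n = 36: C(36, 8) = 30260340; 30260340 < 134217728? YES
  n = 37: C(37, 8) = 38608020; 38608020 < 134217728? YES
  n = 38: C(38, 8) = 48903492; 48903492 < 134217728? YES
  n = 39: C(39, 8) = 61523748; 61523748 < 134217728? YES
  n = 40: C(40, 8) = 76904685; 76904685 < 134217728? YES
  n = 41: C(41, 8) = 95548245; 95548245 < 134217728? YES
  n = 42: C(42, 8) = 118030185; 118030185 < 134217728? YES
  n = 43: C(43, 8) = 145008513; 145008513 < 134217728? NO
The largest n with C(n, 8) < 134217728 is n = 42 (where E[X] = 118030185/134217728 ≈ 0.8794). Hence R(8, 8) > 42, i.e. R(8, 8) ≥ 43.

Largest n = 42; hence R(8, 8) > 42.
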